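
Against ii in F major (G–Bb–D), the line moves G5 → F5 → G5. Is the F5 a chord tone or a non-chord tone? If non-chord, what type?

The harmony at that moment is G minor triad (G, Bb, D); F5 is not a chord tone.
It is approached by step down from G5 and left by step up to G5.
Step away and step back to the same note — a neighbor tone (lower neighbor).

Non-chord tone — a neighbor tone.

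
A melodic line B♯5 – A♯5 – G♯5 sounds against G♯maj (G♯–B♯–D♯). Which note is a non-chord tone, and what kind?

A♯5 is a passing tone.

The harmony at that moment is G♯ major triad (G♯, B♯, D♯); A♯5 is not a chord tone.
It is approached by step down from B♯5 and left by step down to G♯5.
Step in, step out in the same direction — a passing tone.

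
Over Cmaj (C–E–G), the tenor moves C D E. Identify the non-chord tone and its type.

D is a passing tone.

The harmony at that moment is C major triad (C, E, G); D is not a chord tone.
It is approached by step up from C and left by step up to E.
Step in, step out in the same direction — a passing tone.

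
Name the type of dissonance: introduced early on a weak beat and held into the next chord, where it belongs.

Approach: ahead of the chord change (typically by step), so it is dissonant against the current harmony. Departure: none — the same pitch is restated or held and is a chord tone of the new harmony.
Dissonant first, consonant once the harmony catches up: the note simply arrives early — an anticipation. (The reverse timing, consonant first and dissonant after the change, would be a suspension or retardation.)

Anticipation.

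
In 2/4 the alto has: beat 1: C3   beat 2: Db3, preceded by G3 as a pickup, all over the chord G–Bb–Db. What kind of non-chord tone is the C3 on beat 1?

Appoggiatura.

The harmony at that moment is G diminished triad (G, Bb, Db); C3 is not a chord tone.
It is approached by leap down from G3 and left by step up to Db3.
Leap in, step out, metrically accented — an appoggiatura.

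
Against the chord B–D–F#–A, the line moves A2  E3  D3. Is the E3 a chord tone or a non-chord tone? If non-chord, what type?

Non-chord tone — an appoggiatura.

The harmony at that moment is B minor seventh chord (B, D, F#, A); E3 is not a chord tone.
It is approached by leap up from A2 and left by step down to D3.
Leap in, step out — an appoggiatura.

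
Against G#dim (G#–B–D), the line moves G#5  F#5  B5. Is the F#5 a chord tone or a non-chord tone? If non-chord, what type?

Non-chord tone — an escape tone.

The harmony at that moment is G# diminished triad (G#, B, D); F#5 is not a chord tone.
It is approached by step down from G#5 and left by leap up to B5.
Step in, leap out — an escape tone.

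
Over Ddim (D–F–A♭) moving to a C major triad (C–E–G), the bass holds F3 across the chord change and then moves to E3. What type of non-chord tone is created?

F3 is a suspension.

The harmony at that moment is C major triad (C, E, G); F3 is not a chord tone.
It is held over (the same pitch as the preceding F3) and left by step down to E3.
Held over from the previous chord and resolving down by step — a suspension.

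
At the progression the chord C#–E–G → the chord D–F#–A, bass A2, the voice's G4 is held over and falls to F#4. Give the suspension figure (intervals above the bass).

At the second chord the bass is A2. The suspended G4 lies a seventh above the bass; after resolving down by step to F#4, the interval above the bass becomes a sixth.
Suspension figures are named by those two intervals: 7–6.

7–6 suspension.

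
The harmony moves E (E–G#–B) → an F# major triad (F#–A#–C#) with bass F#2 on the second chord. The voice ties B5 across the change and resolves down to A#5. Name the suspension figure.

4–3 suspension.

At the second chord the bass is F#2. The suspended B5 lies a fourth above the bass; after resolving down by step to A#5, the interval above the bass becomes a third.
Suspension figures are named by those two intervals: 4–3.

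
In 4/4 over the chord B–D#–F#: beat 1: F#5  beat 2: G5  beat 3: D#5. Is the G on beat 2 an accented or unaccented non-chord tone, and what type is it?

The harmony at that moment is B major triad (B, D#, F#); G5 is not a chord tone.
It is approached by step up from F#5 and left by leap down to D#5.
Step in, leap out — an escape tone.
It falls on a weak beat, so it is unaccented.

Unaccented escape tone.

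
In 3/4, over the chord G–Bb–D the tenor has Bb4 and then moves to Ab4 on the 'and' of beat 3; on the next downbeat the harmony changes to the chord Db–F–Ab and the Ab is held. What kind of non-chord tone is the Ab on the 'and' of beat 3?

Anticipation.

The harmony at that moment is G minor triad (G, Bb, D); Ab4 is not a chord tone.
It is approached by step down from Bb4 and then sustained as the same pitch into the next harmony.
Arriving early and becoming a chord tone when the harmony changes — an anticipation.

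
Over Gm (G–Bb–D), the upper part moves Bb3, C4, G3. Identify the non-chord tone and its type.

The harmony at that moment is G minor triad (G, Bb, D); C4 is not a chord tone.
It is approached by step up from Bb3 and left by leap down to G3.
Step in, leap out — an escape tone.

C4 is an escape tone.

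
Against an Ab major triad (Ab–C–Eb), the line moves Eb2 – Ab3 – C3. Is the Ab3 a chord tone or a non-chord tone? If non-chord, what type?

Chord tone (the root of Ab major triad).

Ab major triad contains Ab, C, Eb; Ab is the root, so it is a chord tone.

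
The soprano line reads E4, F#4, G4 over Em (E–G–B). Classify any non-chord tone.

F#4 is a passing tone.

The harmony at that moment is E minor triad (E, G, B); F#4 is not a chord tone.
It is approached by step up from E4 and left by step up to G4.
Step in, step out in the same direction — a passing tone.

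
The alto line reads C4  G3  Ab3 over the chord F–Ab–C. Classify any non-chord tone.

G3 is an appoggiatura.

The harmony at that moment is F minor triad (F, Ab, C); G3 is not a chord tone.
It is approached by leap down from C4 and left by step up to Ab3.
Leap in, step out — an appoggiatura.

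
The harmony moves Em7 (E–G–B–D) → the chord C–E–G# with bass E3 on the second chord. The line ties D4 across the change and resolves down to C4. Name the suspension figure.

7–6 suspension.

At the second chord the bass is E3. The suspended D4 lies a seventh above the bass; after resolving down by step to C4, the interval above the bass becomes a sixth.
Suspension figures are named by those two intervals: 7–6.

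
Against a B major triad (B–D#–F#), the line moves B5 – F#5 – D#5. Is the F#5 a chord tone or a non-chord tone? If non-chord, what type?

Chord tone (the fifth of B major triad).

B major triad contains B, D#, F#; F# is the fifth, so it is a chord tone.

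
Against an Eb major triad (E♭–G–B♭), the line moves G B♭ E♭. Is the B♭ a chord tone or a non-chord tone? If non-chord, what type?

Chord tone (the fifth of Eb major triad).

Eb major triad contains E♭, G, B♭; B♭ is the fifth, so it is a chord tone.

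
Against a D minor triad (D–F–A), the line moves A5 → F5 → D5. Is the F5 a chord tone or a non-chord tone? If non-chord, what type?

D minor triad contains D, F, A; F is the third, so it is a chord tone.

Chord tone (the third of D minor triad).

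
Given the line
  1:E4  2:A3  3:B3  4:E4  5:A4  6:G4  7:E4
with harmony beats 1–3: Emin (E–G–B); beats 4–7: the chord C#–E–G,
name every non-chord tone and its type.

A3 (beat 2) — appoggiatura; A4 (beat 5) — appoggiatura.

The harmony at that moment is E minor triad (E, G, B); A3 is not a chord tone.
It is approached by leap down from E4 and left by step up to B3.
Leap in, step out — an appoggiatura.
The harmony at that moment is C# diminished triad (C#, E, G); A4 is not a chord tone.
It is approached by leap up from E4 and left by step down to G4.
Leap in, step out — an appoggiatura.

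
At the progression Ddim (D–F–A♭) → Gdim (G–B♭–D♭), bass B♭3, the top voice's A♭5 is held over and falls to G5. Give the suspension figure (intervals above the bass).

At the second chord the bass is B♭3. The suspended A♭5 lies a seventh above the bass; after resolving down by step to G5, the interval above the bass becomes a sixth.
Suspension figures are named by those two intervals: 7–6.

7–6 suspension.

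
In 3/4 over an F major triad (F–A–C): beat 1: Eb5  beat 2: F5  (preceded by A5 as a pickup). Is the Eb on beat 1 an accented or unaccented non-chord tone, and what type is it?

Accented appoggiatura.

The harmony at that moment is F major triad (F, A, C); Eb5 is not a chord tone.
It is approached by leap down from A5 and left by step up to F5.
Leap in, step out — an appoggiatura.
It falls on the downbeat, so it is accented.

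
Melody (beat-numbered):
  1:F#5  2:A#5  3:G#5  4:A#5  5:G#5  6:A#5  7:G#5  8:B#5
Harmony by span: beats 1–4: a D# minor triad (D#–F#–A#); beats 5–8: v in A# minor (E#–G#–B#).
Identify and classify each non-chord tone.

G#5 (beat 3) — neighbor tone; A#5 (beat 6) — neighbor tone.

The harmony at that moment is D# minor triad (D#, F#, A#); G#5 is not a chord tone.
It is approached by step down from A#5 and left by step up to A#5.
Step away and step back to the same note — a neighbor tone (lower neighbor).
The harmony at that moment is E# minor triad (E#, G#, B#); A#5 is not a chord tone.
It is approached by step up from G#5 and left by step down to G#5.
Step away and step back to the same note — a neighbor tone (upper neighbor).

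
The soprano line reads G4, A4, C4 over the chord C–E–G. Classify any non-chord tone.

The harmony at that moment is C major triad (C, E, G); A4 is not a chord tone.
It is approached by step up from G4 and left by leap down to C4.
Step in, leap out — an escape tone.

A4 is an escape tone.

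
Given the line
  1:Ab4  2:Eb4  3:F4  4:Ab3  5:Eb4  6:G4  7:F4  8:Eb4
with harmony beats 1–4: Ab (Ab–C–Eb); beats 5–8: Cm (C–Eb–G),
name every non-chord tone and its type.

The harmony at that moment is Ab major triad (Ab, C, Eb); F4 is not a chord tone.
It is approached by step up from Eb4 and left by leap down to Ab3.
Step in, leap out — an escape tone.
The harmony at that moment is C minor triad (C, Eb, G); F4 is not a chord tone.
It is approached by step down from G4 and left by step down to Eb4.
Step in, step out in the same direction — a passing tone.

F4 (beat 3) — escape tone; F4 (beat 7) — passing tone.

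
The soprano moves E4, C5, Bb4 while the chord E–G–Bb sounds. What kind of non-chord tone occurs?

C5 is an appoggiatura.

The harmony at that moment is E diminished triad (E, G, Bb); C5 is not a chord tone.
It is approached by leap up from E4 and left by step down to Bb4.
Leap in, step out — an appoggiatura.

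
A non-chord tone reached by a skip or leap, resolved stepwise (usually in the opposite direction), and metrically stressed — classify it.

Appoggiatura.

Approach: by leap. Departure: by step. Metric position: strong.
Leap in, step out, in a metrically strong position — an appoggiatura. (It is the mirror image of the escape tone, which steps in and leaps out from a weak position.)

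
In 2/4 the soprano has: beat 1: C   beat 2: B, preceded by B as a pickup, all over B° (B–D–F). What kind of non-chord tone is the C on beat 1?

The harmony at that moment is B diminished triad (B, D, F); C is not a chord tone.
It is approached by step up from B and left by step down to B.
Step away and step back to the same note — a neighbor tone (upper neighbor).

Upper neighbor tone.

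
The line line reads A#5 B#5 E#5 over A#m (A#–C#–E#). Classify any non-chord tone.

The harmony at that moment is A# minor triad (A#, C#, E#); B#5 is not a chord tone.
It is approached by step up from A#5 and left by leap down to E#5.
Step in, leap out — an escape tone.

B#5 is an escape tone.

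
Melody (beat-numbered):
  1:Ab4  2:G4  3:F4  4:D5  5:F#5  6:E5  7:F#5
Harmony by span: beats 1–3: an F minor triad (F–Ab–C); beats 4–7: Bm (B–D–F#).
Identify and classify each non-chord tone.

The harmony at that moment is F minor triad (F, Ab, C); G4 is not a chord tone.
It is approached by step down from Ab4 and left by step down to F4.
Step in, step out in the same direction — a passing tone.
The harmony at that moment is B minor triad (B, D, F#); E5 is not a chord tone.
It is approached by step down from F#5 and left by step up to F#5.
Step away and step back to the same note — a neighbor tone (lower neighbor).

G4 (beat 2) — passing tone; E5 (beat 6) — neighbor tone.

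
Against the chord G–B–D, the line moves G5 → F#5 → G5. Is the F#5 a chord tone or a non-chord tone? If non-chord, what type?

The harmony at that moment is G major triad (G, B, D); F#5 is not a chord tone.
It is approached by step down from G5 and left by step up to G5.
Step away and step back to the same note — a neighbor tone (lower neighbor).

Non-chord tone — a neighbor tone.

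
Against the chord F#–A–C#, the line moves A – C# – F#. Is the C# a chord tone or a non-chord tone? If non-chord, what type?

Chord tone (the fifth of F# minor triad).

F# minor triad contains F#, A, C#; C# is the fifth, so it is a chord tone.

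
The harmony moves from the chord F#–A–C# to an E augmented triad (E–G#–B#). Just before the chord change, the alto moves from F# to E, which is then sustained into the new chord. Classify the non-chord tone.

The harmony at that moment is F# minor triad (F#, A, C#); E is not a chord tone.
It is approached by step down from F# and then sustained as the same pitch into the next harmony.
Arriving early and becoming a chord tone when the harmony changes — an anticipation.

E is an anticipation.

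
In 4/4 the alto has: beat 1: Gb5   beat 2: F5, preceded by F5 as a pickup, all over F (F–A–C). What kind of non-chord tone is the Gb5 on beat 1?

Upper neighbor tone.

The harmony at that moment is F major triad (F, A, C); Gb5 is not a chord tone.
It is approached by step up from F5 and left by step down to F5.
Step away and step back to the same note — a neighbor tone (upper neighbor).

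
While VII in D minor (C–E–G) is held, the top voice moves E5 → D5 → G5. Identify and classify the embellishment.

The harmony at that moment is C major triad (C, E, G); D5 is not a chord tone.
It is approached by step down from E5 and left by leap up to G5.
Step in, leap out — an escape tone.

D5 is an escape tone.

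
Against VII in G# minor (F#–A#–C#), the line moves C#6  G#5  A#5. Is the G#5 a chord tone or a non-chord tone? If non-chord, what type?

The harmony at that moment is F# major triad (F#, A#, C#); G#5 is not a chord tone.
It is approached by leap down from C#6 and left by step up to A#5.
Leap in, step out — an appoggiatura.

Non-chord tone — an appoggiatura.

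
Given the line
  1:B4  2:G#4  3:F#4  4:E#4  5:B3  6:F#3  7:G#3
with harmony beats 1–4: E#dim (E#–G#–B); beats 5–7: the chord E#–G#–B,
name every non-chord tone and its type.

F#4 (beat 3) — passing tone; F#3 (beat 6) — appoggiatura.

The harmony at that moment is E# diminished triad (E#, G#, B); F#4 is not a chord tone.
It is approached by step down from G#4 and left by step down to E#4.
Step in, step out in the same direction — a passing tone.
The harmony at that moment is E# diminished triad (E#, G#, B); F#3 is not a chord tone.
It is approached by leap down from B3 and left by step up to G#3.
Leap in, step out — an appoggiatura.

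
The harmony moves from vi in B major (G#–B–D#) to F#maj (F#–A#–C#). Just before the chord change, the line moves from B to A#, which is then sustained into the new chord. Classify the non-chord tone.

The harmony at that moment is G# minor triad (G#, B, D#); A# is not a chord tone.
It is approached by step down from B and then sustained as the same pitch into the next harmony.
Arriving early and becoming a chord tone when the harmony changes — an anticipation.

A# is an anticipation.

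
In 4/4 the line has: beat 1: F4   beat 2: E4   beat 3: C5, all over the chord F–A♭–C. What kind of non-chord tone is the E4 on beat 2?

The harmony at that moment is F minor triad (F, A♭, C); E4 is not a chord tone.
It is approached by step down from F4 and left by leap up to C5.
Step in, leap out, on a weak beat — an escape tone.

Escape tone.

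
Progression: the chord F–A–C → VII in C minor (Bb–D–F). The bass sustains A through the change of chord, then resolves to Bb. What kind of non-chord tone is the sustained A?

A is a retardation.

The harmony at that moment is Bb major triad (Bb, D, F); A is not a chord tone.
It is held over (the same pitch as the preceding A) and left by step up to Bb.
Held over from the previous chord and resolving up by step — a retardation.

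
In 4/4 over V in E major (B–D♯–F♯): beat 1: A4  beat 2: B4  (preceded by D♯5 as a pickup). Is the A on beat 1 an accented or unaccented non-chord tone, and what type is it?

The harmony at that moment is B major triad (B, D♯, F♯); A4 is not a chord tone.
It is approached by leap down from D♯5 and left by step up to B4.
Leap in, step out — an appoggiatura.
It falls on the downbeat, so it is accented.

Accented appoggiatura.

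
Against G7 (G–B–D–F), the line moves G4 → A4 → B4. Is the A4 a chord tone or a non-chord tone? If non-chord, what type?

The harmony at that moment is G dominant seventh chord (G, B, D, F); A4 is not a chord tone.
It is approached by step up from G4 and left by step up to B4.
Step in, step out in the same direction — a passing tone.

Non-chord tone — a passing tone.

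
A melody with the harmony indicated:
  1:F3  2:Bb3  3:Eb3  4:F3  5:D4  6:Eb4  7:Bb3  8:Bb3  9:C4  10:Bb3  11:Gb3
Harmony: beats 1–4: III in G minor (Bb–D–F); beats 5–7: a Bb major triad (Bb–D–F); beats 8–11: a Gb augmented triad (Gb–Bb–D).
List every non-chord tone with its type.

The harmony at that moment is Bb major triad (Bb, D, F); Eb3 is not a chord tone.
It is approached by leap down from Bb3 and left by step up to F3.
Leap in, step out — an appoggiatura.
The harmony at that moment is Bb major triad (Bb, D, F); Eb4 is not a chord tone.
It is approached by step up from D4 and left by leap down to Bb3.
Step in, leap out — an escape tone.
The harmony at that moment is Gb augmented triad (Gb, Bb, D); C4 is not a chord tone.
It is approached by step up from Bb3 and left by step down to Bb3.
Step away and step back to the same note — a neighbor tone (upper neighbor).

Eb3 (beat 3) — appoggiatura; Eb4 (beat 6) — escape tone; C4 (beat 9) — neighbor tone.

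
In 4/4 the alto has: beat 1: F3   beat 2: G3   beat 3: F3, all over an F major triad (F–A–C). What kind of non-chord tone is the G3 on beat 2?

Upper neighbor tone.

The harmony at that moment is F major triad (F, A, C); G3 is not a chord tone.
It is approached by step up from F3 and left by step down to F3.
Step away and step back to the same note — a neighbor tone (upper neighbor).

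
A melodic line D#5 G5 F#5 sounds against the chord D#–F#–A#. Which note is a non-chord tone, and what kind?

G5 is an appoggiatura.

The harmony at that moment is D# minor triad (D#, F#, A#); G5 is not a chord tone.
It is approached by leap up from D#5 and left by step down to F#5.
Leap in, step out — an appoggiatura.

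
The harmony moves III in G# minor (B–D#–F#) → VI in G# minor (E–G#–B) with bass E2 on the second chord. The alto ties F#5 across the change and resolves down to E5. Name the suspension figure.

9–8 suspension.

At the second chord the bass is E2. The suspended F#5 lies a ninth above the bass; after resolving down by step to E5, the interval above the bass becomes an octave.
Suspension figures are named by those two intervals: 9–8.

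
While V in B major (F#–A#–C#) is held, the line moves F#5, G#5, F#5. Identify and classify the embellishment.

The harmony at that moment is F# major triad (F#, A#, C#); G#5 is not a chord tone.
It is approached by step up from F#5 and left by step down to F#5.
Step away and step back to the same note — a neighbor tone (upper neighbor).

G#5 is a neighbor tone.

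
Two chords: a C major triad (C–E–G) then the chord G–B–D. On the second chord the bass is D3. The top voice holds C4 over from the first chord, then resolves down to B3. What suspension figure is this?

7–6 suspension.

At the second chord the bass is D3. The suspended C4 lies a seventh above the bass; after resolving down by step to B3, the interval above the bass becomes a sixth.
Suspension figures are named by those two intervals: 7–6.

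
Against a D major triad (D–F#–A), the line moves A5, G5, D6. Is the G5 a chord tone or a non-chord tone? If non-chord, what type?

The harmony at that moment is D major triad (D, F#, A); G5 is not a chord tone.
It is approached by step down from A5 and left by leap up to D6.
Step in, leap out — an escape tone.

Non-chord tone — an escape tone.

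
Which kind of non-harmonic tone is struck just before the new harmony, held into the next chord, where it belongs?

Anticipation.

Approach: ahead of the chord change (typically by step), so it is dissonant against the current harmony. Departure: none — the same pitch is restated or held and is a chord tone of the new harmony.
Dissonant first, consonant once the harmony catches up: the note simply arrives early — an anticipation. (The reverse timing, consonant first and dissonant after the change, would be a suspension or retardation.)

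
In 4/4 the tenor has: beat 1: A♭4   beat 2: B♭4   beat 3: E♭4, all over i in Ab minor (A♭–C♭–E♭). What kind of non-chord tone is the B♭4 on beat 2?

The harmony at that moment is A♭ minor triad (A♭, C♭, E♭); B♭4 is not a chord tone.
It is approached by step up from A♭4 and left by leap down to E♭4.
Step in, leap out, on a weak beat — an escape tone.

Escape tone.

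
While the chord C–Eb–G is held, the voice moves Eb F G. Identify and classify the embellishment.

F is a passing tone.

The harmony at that moment is C minor triad (C, Eb, G); F is not a chord tone.
It is approached by step up from Eb and left by step up to G.
Step in, step out in the same direction — a passing tone.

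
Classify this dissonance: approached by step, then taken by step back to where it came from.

Approach: by step. Departure: by step in the opposite direction, back to the starting pitch.
Stepwise on both sides but reversing to return to the same chord tone — a neighbor tone. (Had it continued onward in the same direction it would be a passing tone instead.)

Neighbor tone.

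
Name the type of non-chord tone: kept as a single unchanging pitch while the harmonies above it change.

Approach: none. Departure: none — a single pitch is sustained while the chords change around it, passing through harmonies that do not contain it.
No melodic motion at all; the dissonance is created entirely by the moving harmonies against the stationary note — a pedal tone (pedal point).

Pedal tone.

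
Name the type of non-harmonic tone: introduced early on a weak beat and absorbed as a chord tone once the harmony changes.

Approach: ahead of the chord change (typically by step), so it is dissonant against the current harmony. Departure: none — the same pitch is restated or held and is a chord tone of the new harmony.
Dissonant first, consonant once the harmony catches up: the note simply arrives early — an anticipation. (The reverse timing, consonant first and dissonant after the change, would be a suspension or retardation.)

Anticipation.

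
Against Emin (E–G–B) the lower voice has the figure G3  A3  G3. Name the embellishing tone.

A3 is a neighbor tone.

The harmony at that moment is E minor triad (E, G, B); A3 is not a chord tone.
It is approached by step up from G3 and left by step down to G3.
Step away and step back to the same note — a neighbor tone (upper neighbor).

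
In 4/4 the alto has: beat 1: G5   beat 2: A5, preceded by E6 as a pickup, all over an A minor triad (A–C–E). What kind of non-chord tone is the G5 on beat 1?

The harmony at that moment is A minor triad (A, C, E); G5 is not a chord tone.
It is approached by leap down from E6 and left by step up to A5.
Leap in, step out, metrically accented — an appoggiatura.

Appoggiatura.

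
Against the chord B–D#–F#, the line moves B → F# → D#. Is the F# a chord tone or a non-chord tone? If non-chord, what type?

Chord tone (the fifth of B major triad).

B major triad contains B, D#, F#; F# is the fifth, so it is a chord tone.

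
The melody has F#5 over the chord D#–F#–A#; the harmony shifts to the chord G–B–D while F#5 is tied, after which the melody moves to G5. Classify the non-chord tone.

F#5 is a retardation.

The harmony at that moment is G major triad (G, B, D); F#5 is not a chord tone.
It is held over (the same pitch as the preceding F#5) and left by step up to G5.
Held over from the previous chord and resolving up by step — a retardation.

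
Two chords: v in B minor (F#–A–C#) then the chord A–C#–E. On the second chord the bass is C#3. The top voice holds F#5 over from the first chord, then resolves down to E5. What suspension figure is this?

4–3 suspension.

At the second chord the bass is C#3. The suspended F#5 lies a fourth above the bass; after resolving down by step to E5, the interval above the bass becomes a third.
Suspension figures are named by those two intervals: 4–3.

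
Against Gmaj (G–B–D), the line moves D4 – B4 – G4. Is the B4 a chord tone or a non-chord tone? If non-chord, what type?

G major triad contains G, B, D; B is the third, so it is a chord tone.

Chord tone (the third of G major triad).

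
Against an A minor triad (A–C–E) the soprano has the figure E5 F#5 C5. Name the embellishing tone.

The harmony at that moment is A minor triad (A, C, E); F#5 is not a chord tone.
It is approached by step up from E5 and left by leap down to C5.
Step in, leap out — an escape tone.

F#5 is an escape tone.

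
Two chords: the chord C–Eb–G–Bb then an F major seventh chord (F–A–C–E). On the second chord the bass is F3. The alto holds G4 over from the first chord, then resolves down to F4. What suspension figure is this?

9–8 suspension.

At the second chord the bass is F3. The suspended G4 lies a ninth above the bass; after resolving down by step to F4, the interval above the bass becomes an octave.
Suspension figures are named by those two intervals: 9–8.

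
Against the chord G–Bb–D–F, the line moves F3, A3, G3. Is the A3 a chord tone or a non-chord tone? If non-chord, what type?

The harmony at that moment is G minor seventh chord (G, Bb, D, F); A3 is not a chord tone.
It is approached by leap up from F3 and left by step down to G3.
Leap in, step out — an appoggiatura.

Non-chord tone — an appoggiatura.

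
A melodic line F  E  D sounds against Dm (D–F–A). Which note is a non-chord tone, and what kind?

The harmony at that moment is D minor triad (D, F, A); E is not a chord tone.
It is approached by step down from F and left by step down to D.
Step in, step out in the same direction — a passing tone.

E is a passing tone.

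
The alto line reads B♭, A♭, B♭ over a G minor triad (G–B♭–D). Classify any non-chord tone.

A♭ is a neighbor tone.

The harmony at that moment is G minor triad (G, B♭, D); A♭ is not a chord tone.
It is approached by step down from B♭ and left by step up to B♭.
Step away and step back to the same note — a neighbor tone (lower neighbor).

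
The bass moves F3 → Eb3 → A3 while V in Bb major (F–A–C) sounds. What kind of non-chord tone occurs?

Eb3 is an escape tone.

The harmony at that moment is F major triad (F, A, C); Eb3 is not a chord tone.
It is approached by step down from F3 and left by leap up to A3.
Step in, leap out — an escape tone.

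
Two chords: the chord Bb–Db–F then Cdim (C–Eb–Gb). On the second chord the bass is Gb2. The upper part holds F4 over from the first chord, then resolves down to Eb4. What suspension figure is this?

7–6 suspension.

At the second chord the bass is Gb2. The suspended F4 lies a seventh above the bass; after resolving down by step to Eb4, the interval above the bass becomes a sixth.
Suspension figures are named by those two intervals: 7–6.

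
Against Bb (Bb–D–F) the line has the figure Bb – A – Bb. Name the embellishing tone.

The harmony at that moment is Bb major triad (Bb, D, F); A is not a chord tone.
It is approached by step down from Bb and left by step up to Bb.
Step away and step back to the same note — a neighbor tone (lower neighbor).

A is a neighbor tone.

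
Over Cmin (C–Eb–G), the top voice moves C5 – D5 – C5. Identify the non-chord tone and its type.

D5 is a neighbor tone.

The harmony at that moment is C minor triad (C, Eb, G); D5 is not a chord tone.
It is approached by step up from C5 and left by step down to C5.
Step away and step back to the same note — a neighbor tone (upper neighbor).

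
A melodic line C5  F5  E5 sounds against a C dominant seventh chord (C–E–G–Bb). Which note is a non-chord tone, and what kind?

F5 is an appoggiatura.

The harmony at that moment is C dominant seventh chord (C, E, G, Bb); F5 is not a chord tone.
It is approached by leap up from C5 and left by step down to E5.
Leap in, step out — an appoggiatura.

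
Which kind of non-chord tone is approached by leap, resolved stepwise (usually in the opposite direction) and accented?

Appoggiatura.

Approach: by leap. Departure: by step. Metric position: strong.
Leap in, step out, in a metrically strong position — an appoggiatura. (It is the mirror image of the escape tone, which steps in and leaps out from a weak position.)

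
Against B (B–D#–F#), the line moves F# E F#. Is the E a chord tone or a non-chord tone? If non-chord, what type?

The harmony at that moment is B major triad (B, D#, F#); E is not a chord tone.
It is approached by step down from F# and left by step up to F#.
Step away and step back to the same note — a neighbor tone (lower neighbor).

Non-chord tone — a neighbor tone.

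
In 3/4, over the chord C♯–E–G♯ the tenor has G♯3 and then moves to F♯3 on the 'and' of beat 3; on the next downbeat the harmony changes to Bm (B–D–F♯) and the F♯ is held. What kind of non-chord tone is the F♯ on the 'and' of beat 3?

The harmony at that moment is C♯ minor triad (C♯, E, G♯); F♯3 is not a chord tone.
It is approached by step down from G♯3 and then sustained as the same pitch into the next harmony.
Arriving early and becoming a chord tone when the harmony changes — an anticipation.

Anticipation.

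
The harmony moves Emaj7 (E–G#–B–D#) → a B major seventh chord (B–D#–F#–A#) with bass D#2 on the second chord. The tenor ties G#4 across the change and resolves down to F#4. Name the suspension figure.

4–3 suspension.

At the second chord the bass is D#2. The suspended G#4 lies a fourth above the bass; after resolving down by step to F#4, the interval above the bass becomes a third.
Suspension figures are named by those two intervals: 4–3.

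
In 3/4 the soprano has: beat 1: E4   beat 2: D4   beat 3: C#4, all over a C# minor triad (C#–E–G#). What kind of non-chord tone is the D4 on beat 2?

Passing tone.

The harmony at that moment is C# minor triad (C#, E, G#); D4 is not a chord tone.
It is approached by step down from E4 and left by step down to C#4.
Step in, step out in the same direction — a passing tone.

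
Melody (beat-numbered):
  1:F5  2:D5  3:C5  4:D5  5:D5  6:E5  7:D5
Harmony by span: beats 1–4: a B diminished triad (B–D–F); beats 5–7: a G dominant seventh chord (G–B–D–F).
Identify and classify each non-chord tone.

C5 (beat 3) — neighbor tone; E5 (beat 6) — neighbor tone.

The harmony at that moment is B diminished triad (B, D, F); C5 is not a chord tone.
It is approached by step down from D5 and left by step up to D5.
Step away and step back to the same note — a neighbor tone (lower neighbor).
The harmony at that moment is G dominant seventh chord (G, B, D, F); E5 is not a chord tone.
It is approached by step up from D5 and left by step down to D5.
Step away and step back to the same note — a neighbor tone (upper neighbor).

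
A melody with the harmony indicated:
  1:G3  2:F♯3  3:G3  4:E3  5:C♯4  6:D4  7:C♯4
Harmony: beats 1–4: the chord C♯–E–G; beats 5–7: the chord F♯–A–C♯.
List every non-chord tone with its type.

The harmony at that moment is C♯ diminished triad (C♯, E, G); F♯3 is not a chord tone.
It is approached by step down from G3 and left by step up to G3.
Step away and step back to the same note — a neighbor tone (lower neighbor).
The harmony at that moment is F♯ minor triad (F♯, A, C♯); D4 is not a chord tone.
It is approached by step up from C♯4 and left by step down to C♯4.
Step away and step back to the same note — a neighbor tone (upper neighbor).

F♯3 (beat 2) — neighbor tone; D4 (beat 6) — neighbor tone.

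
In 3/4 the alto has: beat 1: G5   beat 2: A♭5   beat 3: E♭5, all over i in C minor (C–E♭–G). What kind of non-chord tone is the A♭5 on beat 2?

Escape tone.

The harmony at that moment is C minor triad (C, E♭, G); A♭5 is not a chord tone.
It is approached by step up from G5 and left by leap down to E♭5.
Step in, leap out, on a weak beat — an escape tone.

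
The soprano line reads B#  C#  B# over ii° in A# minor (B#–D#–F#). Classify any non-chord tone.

The harmony at that moment is B# diminished triad (B#, D#, F#); C# is not a chord tone.
It is approached by step up from B# and left by step down to B#.
Step away and step back to the same note — a neighbor tone (upper neighbor).

C# is a neighbor tone.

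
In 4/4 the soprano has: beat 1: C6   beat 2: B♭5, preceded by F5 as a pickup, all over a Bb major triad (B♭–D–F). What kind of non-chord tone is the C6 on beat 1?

The harmony at that moment is B♭ major triad (B♭, D, F); C6 is not a chord tone.
It is approached by leap up from F5 and left by step down to B♭5.
Leap in, step out, metrically accented — an appoggiatura.

Appoggiatura.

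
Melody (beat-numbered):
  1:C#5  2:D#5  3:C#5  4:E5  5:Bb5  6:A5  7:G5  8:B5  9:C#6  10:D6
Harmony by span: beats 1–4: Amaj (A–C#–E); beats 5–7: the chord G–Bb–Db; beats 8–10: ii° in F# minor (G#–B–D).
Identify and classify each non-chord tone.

The harmony at that moment is A major triad (A, C#, E); D#5 is not a chord tone.
It is approached by step up from C#5 and left by step down to C#5.
Step away and step back to the same note — a neighbor tone (upper neighbor).
The harmony at that moment is G diminished triad (G, Bb, Db); A5 is not a chord tone.
It is approached by step down from Bb5 and left by step down to G5.
Step in, step out in the same direction — a passing tone.
The harmony at that moment is G# diminished triad (G#, B, D); C#6 is not a chord tone.
It is approached by step up from B5 and left by step up to D6.
Step in, step out in the same direction — a passing tone.

D#5 (beat 2) — neighbor tone; A5 (beat 6) — passing tone; C#6 (beat 9) — passing tone.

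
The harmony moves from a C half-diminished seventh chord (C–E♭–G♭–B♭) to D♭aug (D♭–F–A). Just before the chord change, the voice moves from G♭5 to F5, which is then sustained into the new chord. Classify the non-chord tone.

The harmony at that moment is C half-diminished seventh chord (C, E♭, G♭, B♭); F5 is not a chord tone.
It is approached by step down from G♭5 and then sustained as the same pitch into the next harmony.
Arriving early and becoming a chord tone when the harmony changes — an anticipation.

F5 is an anticipation.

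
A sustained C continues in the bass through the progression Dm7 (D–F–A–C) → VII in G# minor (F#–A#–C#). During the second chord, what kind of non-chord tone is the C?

The harmony at that moment is F# major triad (F#, A#, C#); C is not a chord tone.
It is held over (the same pitch as the preceding C) and then sustained as the same pitch into the next harmony.
Sustained through a change of harmony — a pedal tone.

Pedal tone (pedal point).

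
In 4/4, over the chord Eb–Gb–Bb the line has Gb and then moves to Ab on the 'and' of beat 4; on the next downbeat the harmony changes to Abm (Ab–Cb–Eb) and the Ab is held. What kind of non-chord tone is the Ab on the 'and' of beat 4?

Anticipation.

The harmony at that moment is Eb minor triad (Eb, Gb, Bb); Ab is not a chord tone.
It is approached by step up from Gb and then sustained as the same pitch into the next harmony.
Arriving early and becoming a chord tone when the harmony changes — an anticipation.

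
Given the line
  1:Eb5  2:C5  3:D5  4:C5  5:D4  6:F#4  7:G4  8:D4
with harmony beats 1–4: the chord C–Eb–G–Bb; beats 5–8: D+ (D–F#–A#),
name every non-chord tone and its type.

The harmony at that moment is C minor seventh chord (C, Eb, G, Bb); D5 is not a chord tone.
It is approached by step up from C5 and left by step down to C5.
Step away and step back to the same note — a neighbor tone (upper neighbor).
The harmony at that moment is D augmented triad (D, F#, A#); G4 is not a chord tone.
It is approached by step up from F#4 and left by leap down to D4.
Step in, leap out — an escape tone.

D5 (beat 3) — neighbor tone; G4 (beat 7) — escape tone.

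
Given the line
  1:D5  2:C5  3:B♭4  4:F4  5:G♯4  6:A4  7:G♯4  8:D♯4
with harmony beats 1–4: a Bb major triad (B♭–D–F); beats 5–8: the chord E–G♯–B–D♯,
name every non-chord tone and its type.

The harmony at that moment is B♭ major triad (B♭, D, F); C5 is not a chord tone.
It is approached by step down from D5 and left by step down to B♭4.
Step in, step out in the same direction — a passing tone.
The harmony at that moment is E major seventh chord (E, G♯, B, D♯); A4 is not a chord tone.
It is approached by step up from G♯4 and left by step down to G♯4.
Step away and step back to the same note — a neighbor tone (upper neighbor).

C5 (beat 2) — passing tone; A4 (beat 6) — neighbor tone.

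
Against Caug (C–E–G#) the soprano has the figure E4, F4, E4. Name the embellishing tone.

The harmony at that moment is C augmented triad (C, E, G#); F4 is not a chord tone.
It is approached by step up from E4 and left by step down to E4.
Step away and step back to the same note — a neighbor tone (upper neighbor).

F4 is a neighbor tone.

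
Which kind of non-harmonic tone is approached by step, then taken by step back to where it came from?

Neighbor tone.

Approach: by step. Departure: by step in the opposite direction, back to the starting pitch.
Stepwise on both sides but reversing to return to the same chord tone — a neighbor tone. (Had it continued onward in the same direction it would be a passing tone instead.)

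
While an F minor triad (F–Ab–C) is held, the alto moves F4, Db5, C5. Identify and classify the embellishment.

Db5 is an appoggiatura.

The harmony at that moment is F minor triad (F, Ab, C); Db5 is not a chord tone.
It is approached by leap up from F4 and left by step down to C5.
Leap in, step out — an appoggiatura.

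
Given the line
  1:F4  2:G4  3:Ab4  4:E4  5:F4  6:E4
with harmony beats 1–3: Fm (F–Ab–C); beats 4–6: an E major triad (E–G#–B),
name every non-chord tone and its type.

The harmony at that moment is F minor triad (F, Ab, C); G4 is not a chord tone.
It is approached by step up from F4 and left by step up to Ab4.
Step in, step out in the same direction — a passing tone.
The harmony at that moment is E major triad (E, G#, B); F4 is not a chord tone.
It is approached by step up from E4 and left by step down to E4.
Step away and step back to the same note — a neighbor tone (upper neighbor).

G4 (beat 2) — passing tone; F4 (beat 5) — neighbor tone.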